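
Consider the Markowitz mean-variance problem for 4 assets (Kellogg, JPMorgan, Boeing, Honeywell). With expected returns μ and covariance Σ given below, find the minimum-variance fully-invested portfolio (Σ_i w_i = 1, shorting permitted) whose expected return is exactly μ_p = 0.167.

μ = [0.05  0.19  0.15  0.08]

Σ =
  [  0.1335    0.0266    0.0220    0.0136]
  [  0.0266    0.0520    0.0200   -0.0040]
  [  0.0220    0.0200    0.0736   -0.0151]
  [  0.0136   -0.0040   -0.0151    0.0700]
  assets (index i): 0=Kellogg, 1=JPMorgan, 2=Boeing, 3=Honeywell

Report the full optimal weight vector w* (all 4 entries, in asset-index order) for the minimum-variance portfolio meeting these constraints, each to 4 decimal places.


-0.1388  0.5827  0.2676  0.2884

x=Σ⁻¹μ = [-0.8038  3.5568  1.6950  1.8679]
y=Σ⁻¹𝟙 = [0.4741  15.3900  12.9277  17.8617]
a=μᵀx=1.039281  b=𝟙ᵀx=6.315906  c=𝟙ᵀy=46.653592  D=ac−b²=8.595508
λ₁=(c·0.167−b)/D = (46.653592·0.167−6.315906)/8.595508 = 0.171630
λ₂=(a−b·0.167)/D = (1.039281−6.315906·0.167)/8.595508 = -0.001800
w* = 0.171630·x + -0.001800·y:
  w_0 = 0.171630·-0.8038 + -0.001800·0.4741 = -0.1388  (Kellogg)
  w_1 = 0.171630·3.5568 + -0.001800·15.3900 = 0.5827  (JPMorgan)
  w_2 = 0.171630·1.6950 + -0.001800·12.9277 = 0.2676  (Boeing)
  w_3 = 0.171630·1.8679 + -0.001800·17.8617 = 0.2884  (Honeywell)
Σw_i=1.0000  μᵀw=0.1670
σ²=wᵀΣw=λ₁·μ_p+λ₂ = 0.171630·0.167 + -0.001800 = 0.026862 ≈ 0.0269


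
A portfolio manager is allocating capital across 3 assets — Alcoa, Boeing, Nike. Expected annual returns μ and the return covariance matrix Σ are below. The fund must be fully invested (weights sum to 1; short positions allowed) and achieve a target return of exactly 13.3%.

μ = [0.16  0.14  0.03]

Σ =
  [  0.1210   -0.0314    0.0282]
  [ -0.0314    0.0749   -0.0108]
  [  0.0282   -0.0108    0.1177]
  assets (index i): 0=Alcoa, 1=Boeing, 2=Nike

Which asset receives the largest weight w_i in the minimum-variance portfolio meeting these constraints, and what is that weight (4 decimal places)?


x=Σ⁻¹μ = [2.0237  2.7204  0.0196]
y=Σ⁻¹𝟙 = [11.5134  19.2600  7.5049]
a=μᵀx=0.705231  b=𝟙ᵀx=4.763699  c=𝟙ᵀy=38.278370  D=ac−b²=4.302251
λ₁=(c·0.133−b)/D = (38.278370·0.133−4.763699)/4.302251 = 0.076082
λ₂=(a−b·0.133)/D = (0.705231−4.763699·0.133)/4.302251 = 0.016656
w* = 0.076082·x + 0.016656·y:
  w_0 = 0.076082·2.0237 + 0.016656·11.5134 = 0.3457  (Alcoa)
  w_1 = 0.076082·2.7204 + 0.016656·19.2600 = 0.5278  (Boeing)
  w_2 = 0.076082·0.0196 + 0.016656·7.5049 = 0.1265  (Nike)
Σw_i=1.0000  μᵀw=0.1330
σ²=wᵀΣw=λ₁·μ_p+λ₂ = 0.076082·0.133 + 0.016656 = 0.026775 ≈ 0.0268

Boeing (0.5278)


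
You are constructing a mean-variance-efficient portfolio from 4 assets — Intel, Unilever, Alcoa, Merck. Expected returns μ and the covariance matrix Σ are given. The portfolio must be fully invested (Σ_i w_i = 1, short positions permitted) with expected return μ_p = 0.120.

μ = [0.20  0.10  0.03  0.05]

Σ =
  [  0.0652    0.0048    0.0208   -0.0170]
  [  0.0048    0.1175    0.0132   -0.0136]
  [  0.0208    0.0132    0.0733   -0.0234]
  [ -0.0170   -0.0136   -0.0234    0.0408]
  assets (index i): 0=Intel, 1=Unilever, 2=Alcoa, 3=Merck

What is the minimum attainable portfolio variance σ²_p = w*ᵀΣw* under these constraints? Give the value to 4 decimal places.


0.0140

g=Σ⁻¹μ = [3.7799  1.0528  0.1874  3.2589]
h=Σ⁻¹𝟙 = [20.4477  10.9311  21.5191  49.0153]
a=μᵀg=1.029824  b=𝟙ᵀg=8.278994  c=𝟙ᵀh=101.913247  D=ac−b²=36.410965
λ₁=(c·0.120−b)/D = (101.913247·0.120−8.278994)/36.410965 = 0.108500
λ₂=(a−b·0.120)/D = (1.029824−8.278994·0.120)/36.410965 = 0.000998
w* = 0.108500·g + 0.000998·h:
  w_0 = 0.108500·3.7799 + 0.000998·20.4477 = 0.4305  (Intel)
  w_1 = 0.108500·1.0528 + 0.000998·10.9311 = 0.1251  (Unilever)
  w_2 = 0.108500·0.1874 + 0.000998·21.5191 = 0.0418  (Alcoa)
  w_3 = 0.108500·3.2589 + 0.000998·49.0153 = 0.4025  (Merck)
Σw_i=1.0000  μᵀw=0.1200
σ²=wᵀΣw=λ₁·μ_p+λ₂ = 0.108500·0.120 + 0.000998 = 0.014018 ≈ 0.0140


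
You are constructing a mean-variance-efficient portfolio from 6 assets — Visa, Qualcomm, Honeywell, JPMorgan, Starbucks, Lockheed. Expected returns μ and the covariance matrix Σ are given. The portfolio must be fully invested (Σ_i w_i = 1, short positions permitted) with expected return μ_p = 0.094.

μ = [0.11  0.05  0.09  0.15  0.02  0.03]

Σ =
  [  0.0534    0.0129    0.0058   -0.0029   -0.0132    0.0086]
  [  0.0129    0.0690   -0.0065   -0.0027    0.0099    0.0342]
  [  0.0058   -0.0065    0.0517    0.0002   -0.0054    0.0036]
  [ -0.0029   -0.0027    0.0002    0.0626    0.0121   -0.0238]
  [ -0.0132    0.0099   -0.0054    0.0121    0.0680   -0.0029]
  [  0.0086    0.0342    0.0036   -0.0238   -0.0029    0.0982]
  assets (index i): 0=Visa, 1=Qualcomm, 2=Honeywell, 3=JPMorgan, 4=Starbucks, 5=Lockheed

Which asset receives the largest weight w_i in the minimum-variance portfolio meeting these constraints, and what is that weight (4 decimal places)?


JPMorgan (0.2731)

p=Σ⁻¹μ = [1.9531  0.2398  1.5284  2.6806  0.3106  0.6538]
q=Σ⁻¹𝟙 = [18.5108  5.9184  18.8919  17.9389  16.1992  10.6345]
a=μᵀp=0.792300  b=𝟙ᵀp=7.366227  c=𝟙ᵀq=88.093673  D=ac−b²=15.535352
λ₁=(c·0.094−b)/D = (88.093673·0.094−7.366227)/15.535352 = 0.058871
λ₂=(a−b·0.094)/D = (0.792300−7.366227·0.094)/15.535352 = 0.006429
w* = 0.058871·p + 0.006429·q:
  w_0 = 0.058871·1.9531 + 0.006429·18.5108 = 0.2340  (Visa)
  w_1 = 0.058871·0.2398 + 0.006429·5.9184 = 0.0522  (Qualcomm)
  w_2 = 0.058871·1.5284 + 0.006429·18.8919 = 0.2114  (Honeywell)
  w_3 = 0.058871·2.6806 + 0.006429·17.9389 = 0.2731  (JPMorgan)
  w_4 = 0.058871·0.3106 + 0.006429·16.1992 = 0.1224  (Starbucks)
  w_5 = 0.058871·0.6538 + 0.006429·10.6345 = 0.1069  (Lockheed)
Σw_i=1.0000  μᵀw=0.0940
σ²=wᵀΣw=λ₁·μ_p+λ₂ = 0.058871·0.094 + 0.006429 = 0.011963 ≈ 0.0120


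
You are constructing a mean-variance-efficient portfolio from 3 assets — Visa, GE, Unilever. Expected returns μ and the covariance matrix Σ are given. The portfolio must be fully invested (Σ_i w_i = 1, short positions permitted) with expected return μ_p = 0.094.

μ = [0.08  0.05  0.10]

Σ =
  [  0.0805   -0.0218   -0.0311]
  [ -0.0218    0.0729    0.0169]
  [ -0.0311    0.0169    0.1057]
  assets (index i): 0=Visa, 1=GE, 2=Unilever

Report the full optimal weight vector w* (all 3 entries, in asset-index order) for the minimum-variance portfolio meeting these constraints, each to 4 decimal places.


0.4996  -0.0798  0.5803

x=Σ⁻¹μ = [1.7466  0.9032  1.3156]
y=Σ⁻¹𝟙 = [22.2180  17.2938  13.2329]
a=μᵀx=0.316448  b=𝟙ᵀx=3.965413  c=𝟙ᵀy=52.744611  D=ac−b²=0.966451
λ₁=(c·0.094−b)/D = (52.744611·0.094−3.965413)/0.966451 = 1.027036
λ₂=(a−b·0.094)/D = (0.316448−3.965413·0.094)/0.966451 = -0.058255
w* = 1.027036·x + -0.058255·y:
  w_0 = 1.027036·1.7466 + -0.058255·22.2180 = 0.4996  (Visa)
  w_1 = 1.027036·0.9032 + -0.058255·17.2938 = -0.0798  (GE)
  w_2 = 1.027036·1.3156 + -0.058255·13.2329 = 0.5803  (Unilever)
Σw_i=1.0000  μᵀw=0.0940
σ²=wᵀΣw=λ₁·μ_p+λ₂ = 1.027036·0.094 + -0.058255 = 0.038287 ≈ 0.0383


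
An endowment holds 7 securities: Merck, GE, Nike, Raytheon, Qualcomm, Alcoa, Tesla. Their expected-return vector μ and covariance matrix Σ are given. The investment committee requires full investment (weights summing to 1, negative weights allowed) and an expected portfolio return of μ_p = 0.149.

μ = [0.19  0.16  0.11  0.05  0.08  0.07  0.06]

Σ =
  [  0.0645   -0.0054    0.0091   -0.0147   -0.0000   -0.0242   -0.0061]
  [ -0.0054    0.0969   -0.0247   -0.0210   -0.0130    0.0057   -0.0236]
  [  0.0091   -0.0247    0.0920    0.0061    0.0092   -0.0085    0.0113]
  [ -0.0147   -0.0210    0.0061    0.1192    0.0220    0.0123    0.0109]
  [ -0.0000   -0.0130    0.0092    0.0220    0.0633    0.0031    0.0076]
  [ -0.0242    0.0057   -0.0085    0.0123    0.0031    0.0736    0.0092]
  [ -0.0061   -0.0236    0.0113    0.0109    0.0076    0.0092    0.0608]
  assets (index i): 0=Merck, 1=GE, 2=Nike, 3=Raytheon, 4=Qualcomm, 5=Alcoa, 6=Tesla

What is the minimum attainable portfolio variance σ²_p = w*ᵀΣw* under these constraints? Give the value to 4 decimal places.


0.0158

g=Σ⁻¹μ = [4.0170  2.8453  1.3617  0.8055  1.0787  1.8179  1.6869]
h=Σ⁻¹𝟙 = [26.1492  22.1260  11.5692  9.0607  12.2949  17.3093  19.7287]
a=μᵀg=1.723317  b=𝟙ᵀg=13.613112  c=𝟙ᵀh=118.237930  D=ac−b²=18.444657
λ₁=(c·0.149−b)/D = (118.237930·0.149−13.613112)/18.444657 = 0.217100
λ₂=(a−b·0.149)/D = (1.723317−13.613112·0.149)/18.444657 = -0.016538
w* = 0.217100·g + -0.016538·h:
  w_0 = 0.217100·4.0170 + -0.016538·26.1492 = 0.4396  (Merck)
  w_1 = 0.217100·2.8453 + -0.016538·22.1260 = 0.2518  (GE)
  w_2 = 0.217100·1.3617 + -0.016538·11.5692 = 0.1043  (Nike)
  w_3 = 0.217100·0.8055 + -0.016538·9.0607 = 0.0250  (Raytheon)
  w_4 = 0.217100·1.0787 + -0.016538·12.2949 = 0.0309  (Qualcomm)
  w_5 = 0.217100·1.8179 + -0.016538·17.3093 = 0.1084  (Alcoa)
  w_6 = 0.217100·1.6869 + -0.016538·19.7287 = 0.0400  (Tesla)
Σw_i=1.0000  μᵀw=0.1490
σ²=wᵀΣw=λ₁·μ_p+λ₂ = 0.217100·0.149 + -0.016538 = 0.015810 ≈ 0.0158


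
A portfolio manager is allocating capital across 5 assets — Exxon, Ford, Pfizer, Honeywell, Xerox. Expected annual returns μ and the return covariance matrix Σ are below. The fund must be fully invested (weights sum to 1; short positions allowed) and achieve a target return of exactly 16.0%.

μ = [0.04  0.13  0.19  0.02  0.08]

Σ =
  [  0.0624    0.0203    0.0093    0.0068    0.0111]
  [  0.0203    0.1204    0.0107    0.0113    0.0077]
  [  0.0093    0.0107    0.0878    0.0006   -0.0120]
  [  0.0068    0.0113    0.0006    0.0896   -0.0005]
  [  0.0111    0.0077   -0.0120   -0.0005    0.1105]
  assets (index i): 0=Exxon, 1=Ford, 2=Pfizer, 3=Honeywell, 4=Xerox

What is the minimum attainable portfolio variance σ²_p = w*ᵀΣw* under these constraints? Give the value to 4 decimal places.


0.0430

x=Σ⁻¹μ = [-0.1357  0.8371  2.2011  0.1183  0.9189]
y=Σ⁻¹𝟙 = [10.4014  4.0836  10.9467  9.8330  8.9536]
a=μᵀx=0.597490  b=𝟙ᵀx=3.939740  c=𝟙ᵀy=44.218296  D=ac−b²=10.898432
λ₁=(c·0.160−b)/D = (44.218296·0.160−3.939740)/10.898432 = 0.287673
λ₂=(a−b·0.160)/D = (0.597490−3.939740·0.160)/10.898432 = -0.003016
w* = 0.287673·x + -0.003016·y:
  w_0 = 0.287673·-0.1357 + -0.003016·10.4014 = -0.0704  (Exxon)
  w_1 = 0.287673·0.8371 + -0.003016·4.0836 = 0.2285  (Ford)
  w_2 = 0.287673·2.2011 + -0.003016·10.9467 = 0.6002  (Pfizer)
  w_3 = 0.287673·0.1183 + -0.003016·9.8330 = 0.0044  (Honeywell)
  w_4 = 0.287673·0.9189 + -0.003016·8.9536 = 0.2373  (Xerox)
Σw_i=1.0000  μᵀw=0.1600
σ²=wᵀΣw=λ₁·μ_p+λ₂ = 0.287673·0.160 + -0.003016 = 0.043012 ≈ 0.0430


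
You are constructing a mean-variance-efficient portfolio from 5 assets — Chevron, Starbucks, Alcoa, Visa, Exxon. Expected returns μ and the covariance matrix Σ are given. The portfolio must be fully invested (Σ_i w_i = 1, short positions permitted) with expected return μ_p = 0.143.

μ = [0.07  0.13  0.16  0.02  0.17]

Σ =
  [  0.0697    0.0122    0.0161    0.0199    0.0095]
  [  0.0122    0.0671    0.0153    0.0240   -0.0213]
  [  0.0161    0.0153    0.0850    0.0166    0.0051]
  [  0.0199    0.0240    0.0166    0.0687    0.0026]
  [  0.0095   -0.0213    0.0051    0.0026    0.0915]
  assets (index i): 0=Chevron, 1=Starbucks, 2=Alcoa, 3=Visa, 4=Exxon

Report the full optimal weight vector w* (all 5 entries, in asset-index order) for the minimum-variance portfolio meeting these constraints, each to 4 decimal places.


0.1078  0.3807  0.1767  -0.0052  0.3399

g=Σ⁻¹μ = [0.1912  2.7679  1.4300  -1.1690  2.4359]
h=Σ⁻¹𝟙 = [7.0863  14.4235  5.9627  5.5295  13.0614]
a=μᵀg=0.992748  b=𝟙ᵀg=5.656145  c=𝟙ᵀh=46.063350  D=ac−b²=13.737345
λ₁=(c·0.143−b)/D = (46.063350·0.143−5.656145)/13.737345 = 0.067765
λ₂=(a−b·0.143)/D = (0.992748−5.656145·0.143)/13.737345 = 0.013388
w* = 0.067765·g + 0.013388·h:
  w_0 = 0.067765·0.1912 + 0.013388·7.0863 = 0.1078  (Chevron)
  w_1 = 0.067765·2.7679 + 0.013388·14.4235 = 0.3807  (Starbucks)
  w_2 = 0.067765·1.4300 + 0.013388·5.9627 = 0.1767  (Alcoa)
  w_3 = 0.067765·-1.1690 + 0.013388·5.5295 = -0.0052  (Visa)
  w_4 = 0.067765·2.4359 + 0.013388·13.0614 = 0.3399  (Exxon)
Σw_i=1.0000  μᵀw=0.1430
σ²=wᵀΣw=λ₁·μ_p+λ₂ = 0.067765·0.143 + 0.013388 = 0.023079 ≈ 0.0231


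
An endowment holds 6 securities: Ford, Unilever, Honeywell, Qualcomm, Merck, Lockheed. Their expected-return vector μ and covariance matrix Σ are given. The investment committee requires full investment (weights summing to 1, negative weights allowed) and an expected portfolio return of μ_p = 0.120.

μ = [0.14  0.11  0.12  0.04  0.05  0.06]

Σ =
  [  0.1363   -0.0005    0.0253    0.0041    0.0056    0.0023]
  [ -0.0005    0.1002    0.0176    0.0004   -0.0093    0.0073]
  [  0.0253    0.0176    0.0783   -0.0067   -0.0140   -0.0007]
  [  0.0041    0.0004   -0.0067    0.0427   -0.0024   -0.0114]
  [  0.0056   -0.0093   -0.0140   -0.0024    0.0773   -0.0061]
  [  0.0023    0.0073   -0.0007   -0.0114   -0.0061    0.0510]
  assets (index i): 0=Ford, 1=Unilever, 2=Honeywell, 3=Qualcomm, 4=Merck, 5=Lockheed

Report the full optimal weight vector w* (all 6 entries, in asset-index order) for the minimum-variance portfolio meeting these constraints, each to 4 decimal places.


0.3039  0.2804  0.3493  -0.0768  0.0826  0.0605

u=Σ⁻¹μ = [0.6322  0.8258  1.4956  1.5782  1.1418  1.5396]
v=Σ⁻¹𝟙 = [1.7292  6.5147  17.5925  34.8375  20.1544  29.0367]
a=μᵀu=0.571412  b=𝟙ᵀu=7.213214  c=𝟙ᵀv=109.864881  D=ac−b²=10.747646
λ₁=(c·0.120−b)/D = (109.864881·0.120−7.213214)/10.747646 = 0.555524
λ₂=(a−b·0.120)/D = (0.571412−7.213214·0.120)/10.747646 = -0.027371
w* = 0.555524·u + -0.027371·v:
  w_0 = 0.555524·0.6322 + -0.027371·1.7292 = 0.3039  (Ford)
  w_1 = 0.555524·0.8258 + -0.027371·6.5147 = 0.2804  (Unilever)
  w_2 = 0.555524·1.4956 + -0.027371·17.5925 = 0.3493  (Honeywell)
  w_3 = 0.555524·1.5782 + -0.027371·34.8375 = -0.0768  (Qualcomm)
  w_4 = 0.555524·1.1418 + -0.027371·20.1544 = 0.0826  (Merck)
  w_5 = 0.555524·1.5396 + -0.027371·29.0367 = 0.0605  (Lockheed)
Σw_i=1.0000  μᵀw=0.1200
σ²=wᵀΣw=λ₁·μ_p+λ₂ = 0.555524·0.120 + -0.027371 = 0.039292 ≈ 0.0393


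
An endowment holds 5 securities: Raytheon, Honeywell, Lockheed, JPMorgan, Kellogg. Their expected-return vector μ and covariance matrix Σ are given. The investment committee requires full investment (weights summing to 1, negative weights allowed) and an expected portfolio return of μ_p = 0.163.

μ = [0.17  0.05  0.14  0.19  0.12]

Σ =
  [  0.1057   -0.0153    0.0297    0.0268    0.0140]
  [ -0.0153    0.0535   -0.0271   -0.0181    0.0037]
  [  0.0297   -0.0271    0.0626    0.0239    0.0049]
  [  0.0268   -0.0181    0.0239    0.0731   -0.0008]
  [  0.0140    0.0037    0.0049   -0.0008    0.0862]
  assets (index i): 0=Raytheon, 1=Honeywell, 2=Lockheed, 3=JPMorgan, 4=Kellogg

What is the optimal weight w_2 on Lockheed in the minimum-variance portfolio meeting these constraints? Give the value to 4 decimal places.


x=Σ⁻¹μ = [0.6752  2.9824  2.2176  2.3765  1.0504]
y=Σ⁻¹𝟙 = [3.3529  35.8636  24.0904  13.5449  8.2733]
a=μᵀx=1.151962  b=𝟙ᵀx=9.302148  c=𝟙ᵀy=85.125028  D=ac−b²=11.530883
λ₁=(c·0.163−b)/D = (85.125028·0.163−9.302148)/11.530883 = 0.396607
λ₂=(a−b·0.163)/D = (1.151962−9.302148·0.163)/11.530883 = -0.031592
w* = 0.396607·x + -0.031592·y:
  w_0 = 0.396607·0.6752 + -0.031592·3.3529 = 0.1619  (Raytheon)
  w_1 = 0.396607·2.9824 + -0.031592·35.8636 = 0.0498  (Honeywell)
  w_2 = 0.396607·2.2176 + -0.031592·24.0904 = 0.1184  (Lockheed)
  w_3 = 0.396607·2.3765 + -0.031592·13.5449 = 0.5146  (JPMorgan)
  w_4 = 0.396607·1.0504 + -0.031592·8.2733 = 0.1552  (Kellogg)
Σw_i=1.0000  μᵀw=0.1630
σ²=wᵀΣw=λ₁·μ_p+λ₂ = 0.396607·0.163 + -0.031592 = 0.033055 ≈ 0.0331

0.1184


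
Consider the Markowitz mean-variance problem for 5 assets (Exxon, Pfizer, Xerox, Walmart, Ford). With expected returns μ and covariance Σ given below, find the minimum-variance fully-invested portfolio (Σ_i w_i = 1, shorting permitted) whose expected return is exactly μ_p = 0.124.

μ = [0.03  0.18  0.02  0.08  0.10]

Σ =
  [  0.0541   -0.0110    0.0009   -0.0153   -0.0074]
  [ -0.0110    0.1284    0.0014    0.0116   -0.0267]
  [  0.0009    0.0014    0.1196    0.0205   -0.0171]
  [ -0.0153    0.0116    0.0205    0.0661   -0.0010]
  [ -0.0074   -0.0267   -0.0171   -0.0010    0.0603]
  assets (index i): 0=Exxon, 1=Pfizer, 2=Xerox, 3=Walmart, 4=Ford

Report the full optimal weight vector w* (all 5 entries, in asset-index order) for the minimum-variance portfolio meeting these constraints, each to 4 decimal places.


g=Σ⁻¹μ = [1.6917  2.0359  0.3402  1.1827  2.8835]
h=Σ⁻¹𝟙 = [30.2800  14.9415  9.2959  17.0837  29.8351]
a=μᵀg=0.806977  b=𝟙ᵀg=8.133997  c=𝟙ᵀh=101.436270  D=ac−b²=15.694787
λ₁=(c·0.124−b)/D = (101.436270·0.124−8.133997)/15.694787 = 0.283158
λ₂=(a−b·0.124)/D = (0.806977−8.133997·0.124)/15.694787 = -0.012848
w* = 0.283158·g + -0.012848·h:
  w_0 = 0.283158·1.6917 + -0.012848·30.2800 = 0.0900  (Exxon)
  w_1 = 0.283158·2.0359 + -0.012848·14.9415 = 0.3845  (Pfizer)
  w_2 = 0.283158·0.3402 + -0.012848·9.2959 = -0.0231  (Xerox)
  w_3 = 0.283158·1.1827 + -0.012848·17.0837 = 0.1154  (Walmart)
  w_4 = 0.283158·2.8835 + -0.012848·29.8351 = 0.4332  (Ford)
Σw_i=1.0000  μᵀw=0.1240
σ²=wᵀΣw=λ₁·μ_p+λ₂ = 0.283158·0.124 + -0.012848 = 0.022264 ≈ 0.0223

0.0900  0.3845  -0.0231  0.1154  0.4332


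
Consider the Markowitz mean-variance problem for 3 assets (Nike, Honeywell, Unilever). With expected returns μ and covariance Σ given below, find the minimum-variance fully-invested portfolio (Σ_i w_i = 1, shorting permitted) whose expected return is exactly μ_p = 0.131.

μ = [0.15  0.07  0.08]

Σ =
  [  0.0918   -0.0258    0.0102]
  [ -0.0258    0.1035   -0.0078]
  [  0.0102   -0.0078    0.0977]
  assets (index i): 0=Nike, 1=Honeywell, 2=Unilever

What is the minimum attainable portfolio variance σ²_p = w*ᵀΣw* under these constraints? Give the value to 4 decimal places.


0.0496

g=Σ⁻¹μ = [1.8921  1.2020  0.7173]
h=Σ⁻¹𝟙 = [13.6754  13.8177  9.9108]
a=μᵀg=0.425342  b=𝟙ᵀg=3.811422  c=𝟙ᵀh=37.403970  D=ac−b²=1.382533
λ₁=(c·0.131−b)/D = (37.403970·0.131−3.811422)/1.382533 = 0.787322
λ₂=(a−b·0.131)/D = (0.425342−3.811422·0.131)/1.382533 = -0.053492
w* = 0.787322·g + -0.053492·h:
  w_0 = 0.787322·1.8921 + -0.053492·13.6754 = 0.7582  (Nike)
  w_1 = 0.787322·1.2020 + -0.053492·13.8177 = 0.2073  (Honeywell)
  w_2 = 0.787322·0.7173 + -0.053492·9.9108 = 0.0346  (Unilever)
Σw_i=1.0000  μᵀw=0.1310
σ²=wᵀΣw=λ₁·μ_p+λ₂ = 0.787322·0.131 + -0.053492 = 0.049647 ≈ 0.0496


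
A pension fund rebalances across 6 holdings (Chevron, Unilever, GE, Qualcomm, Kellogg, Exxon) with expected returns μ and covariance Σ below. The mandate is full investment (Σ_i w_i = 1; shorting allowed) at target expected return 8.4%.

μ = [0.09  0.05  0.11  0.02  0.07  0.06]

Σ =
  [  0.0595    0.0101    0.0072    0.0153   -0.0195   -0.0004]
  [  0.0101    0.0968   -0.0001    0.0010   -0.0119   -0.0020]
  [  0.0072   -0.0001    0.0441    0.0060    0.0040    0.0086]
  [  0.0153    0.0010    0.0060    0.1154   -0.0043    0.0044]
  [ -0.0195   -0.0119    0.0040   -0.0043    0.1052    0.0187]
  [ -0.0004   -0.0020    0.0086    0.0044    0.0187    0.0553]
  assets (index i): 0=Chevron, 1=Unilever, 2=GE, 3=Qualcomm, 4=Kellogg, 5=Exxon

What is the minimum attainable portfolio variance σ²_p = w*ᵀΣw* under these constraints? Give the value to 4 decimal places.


g=Σ⁻¹μ = [1.4816  0.4765  2.0949  -0.1256  0.8165  0.5210]
h=Σ⁻¹𝟙 = [15.3473  10.2878  16.1059  5.6617  11.0207  11.8844]
a=μᵀg=0.473522  b=𝟙ᵀg=5.265041  c=𝟙ᵀh=70.307766  D=ac−b²=5.571646
λ₁=(c·0.084−b)/D = (70.307766·0.084−5.265041)/5.571646 = 0.115013
λ₂=(a−b·0.084)/D = (0.473522−5.265041·0.084)/5.571646 = 0.005610
w* = 0.115013·g + 0.005610·h:
  w_0 = 0.115013·1.4816 + 0.005610·15.3473 = 0.2565  (Chevron)
  w_1 = 0.115013·0.4765 + 0.005610·10.2878 = 0.1125  (Unilever)
  w_2 = 0.115013·2.0949 + 0.005610·16.1059 = 0.3313  (GE)
  w_3 = 0.115013·-0.1256 + 0.005610·5.6617 = 0.0173  (Qualcomm)
  w_4 = 0.115013·0.8165 + 0.005610·11.0207 = 0.1557  (Kellogg)
  w_5 = 0.115013·0.5210 + 0.005610·11.8844 = 0.1266  (Exxon)
Σw_i=1.0000  μᵀw=0.0840
σ²=wᵀΣw=λ₁·μ_p+λ₂ = 0.115013·0.084 + 0.005610 = 0.015271 ≈ 0.0153

0.0153


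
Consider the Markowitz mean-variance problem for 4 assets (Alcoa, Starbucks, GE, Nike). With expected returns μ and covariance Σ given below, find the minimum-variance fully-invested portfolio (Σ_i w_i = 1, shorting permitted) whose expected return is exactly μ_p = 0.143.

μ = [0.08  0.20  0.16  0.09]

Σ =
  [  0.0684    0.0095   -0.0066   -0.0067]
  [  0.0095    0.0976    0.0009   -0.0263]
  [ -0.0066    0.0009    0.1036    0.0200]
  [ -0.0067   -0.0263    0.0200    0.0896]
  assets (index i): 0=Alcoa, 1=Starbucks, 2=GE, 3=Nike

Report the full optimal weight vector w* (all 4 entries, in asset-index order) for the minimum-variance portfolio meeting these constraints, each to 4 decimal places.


0.1860  0.3668  0.2073  0.2399

p=Σ⁻¹μ = [1.1177  2.3267  1.3099  1.4786]
q=Σ⁻¹𝟙 = [15.0195  12.5489  7.7519  14.2369]
a=μᵀp=0.897428  b=𝟙ᵀp=6.232960  c=𝟙ᵀq=49.557204  D=ac−b²=5.624237
λ₁=(c·0.143−b)/D = (49.557204·0.143−6.232960)/5.624237 = 0.151793
λ₂=(a−b·0.143)/D = (0.897428−6.232960·0.143)/5.624237 = 0.001087
w* = 0.151793·p + 0.001087·q:
  w_0 = 0.151793·1.1177 + 0.001087·15.0195 = 0.1860  (Alcoa)
  w_1 = 0.151793·2.3267 + 0.001087·12.5489 = 0.3668  (Starbucks)
  w_2 = 0.151793·1.3099 + 0.001087·7.7519 = 0.2073  (GE)
  w_3 = 0.151793·1.4786 + 0.001087·14.2369 = 0.2399  (Nike)
Σw_i=1.0000  μᵀw=0.1430
σ²=wᵀΣw=λ₁·μ_p+λ₂ = 0.151793·0.143 + 0.001087 = 0.022794 ≈ 0.0228


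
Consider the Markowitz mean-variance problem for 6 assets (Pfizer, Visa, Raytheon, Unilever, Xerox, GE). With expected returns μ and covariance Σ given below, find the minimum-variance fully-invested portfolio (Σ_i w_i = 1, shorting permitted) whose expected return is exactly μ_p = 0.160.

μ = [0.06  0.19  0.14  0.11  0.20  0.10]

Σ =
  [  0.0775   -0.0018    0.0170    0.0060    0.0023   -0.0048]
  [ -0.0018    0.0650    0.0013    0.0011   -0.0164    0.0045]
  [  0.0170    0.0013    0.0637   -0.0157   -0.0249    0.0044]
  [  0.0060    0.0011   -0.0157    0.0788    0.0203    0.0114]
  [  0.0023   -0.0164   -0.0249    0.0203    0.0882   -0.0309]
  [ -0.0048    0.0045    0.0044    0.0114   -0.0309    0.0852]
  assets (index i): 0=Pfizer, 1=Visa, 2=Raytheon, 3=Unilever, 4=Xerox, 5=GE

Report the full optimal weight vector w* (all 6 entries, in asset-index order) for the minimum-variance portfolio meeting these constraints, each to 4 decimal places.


x=Σ⁻¹μ = [-0.0446  3.8878  3.9901  0.5359  4.8524  2.4479]
y=Σ⁻¹𝟙 = [7.9243  20.4283  24.0167  7.0509  26.5911  18.5648]
a=μᵀx=2.568833  b=𝟙ᵀx=15.669451  c=𝟙ᵀy=104.575963  D=ac−b²=23.106512
λ₁=(c·0.160−b)/D = (104.575963·0.160−15.669451)/23.106512 = 0.045992
λ₂=(a−b·0.160)/D = (2.568833−15.669451·0.160)/23.106512 = 0.002671
w* = 0.045992·x + 0.002671·y:
  w_0 = 0.045992·-0.0446 + 0.002671·7.9243 = 0.0191  (Pfizer)
  w_1 = 0.045992·3.8878 + 0.002671·20.4283 = 0.2334  (Visa)
  w_2 = 0.045992·3.9901 + 0.002671·24.0167 = 0.2477  (Raytheon)
  w_3 = 0.045992·0.5359 + 0.002671·7.0509 = 0.0435  (Unilever)
  w_4 = 0.045992·4.8524 + 0.002671·26.5911 = 0.2942  (Xerox)
  w_5 = 0.045992·2.4479 + 0.002671·18.5648 = 0.1622  (GE)
Σw_i=1.0000  μᵀw=0.1600
σ²=wᵀΣw=λ₁·μ_p+λ₂ = 0.045992·0.160 + 0.002671 = 0.010030 ≈ 0.0100

0.0191  0.2334  0.2477  0.0435  0.2942  0.1622


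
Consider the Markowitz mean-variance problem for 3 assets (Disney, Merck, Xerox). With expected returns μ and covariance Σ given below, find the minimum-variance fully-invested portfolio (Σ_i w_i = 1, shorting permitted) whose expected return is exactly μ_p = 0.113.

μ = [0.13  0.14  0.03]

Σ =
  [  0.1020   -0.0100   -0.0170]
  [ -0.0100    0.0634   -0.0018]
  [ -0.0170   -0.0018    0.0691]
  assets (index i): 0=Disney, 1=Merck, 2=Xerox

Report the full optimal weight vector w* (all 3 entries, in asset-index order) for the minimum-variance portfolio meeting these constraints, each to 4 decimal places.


0.3196  0.4640  0.2164

u=Σ⁻¹μ = [1.6711  2.4976  0.9103]
v=Σ⁻¹𝟙 = [14.7264  18.6231  18.5799]
a=μᵀu=0.594221  b=𝟙ᵀu=5.079065  c=𝟙ᵀv=51.929396  D=ac−b²=5.060630
λ₁=(c·0.113−b)/D = (51.929396·0.113−5.079065)/5.060630 = 0.155901
λ₂=(a−b·0.113)/D = (0.594221−5.079065·0.113)/5.060630 = 0.004009
w* = 0.155901·u + 0.004009·v:
  w_0 = 0.155901·1.6711 + 0.004009·14.7264 = 0.3196  (Disney)
  w_1 = 0.155901·2.4976 + 0.004009·18.6231 = 0.4640  (Merck)
  w_2 = 0.155901·0.9103 + 0.004009·18.5799 = 0.2164  (Xerox)
Σw_i=1.0000  μᵀw=0.1130
σ²=wᵀΣw=λ₁·μ_p+λ₂ = 0.155901·0.113 + 0.004009 = 0.021626 ≈ 0.0216


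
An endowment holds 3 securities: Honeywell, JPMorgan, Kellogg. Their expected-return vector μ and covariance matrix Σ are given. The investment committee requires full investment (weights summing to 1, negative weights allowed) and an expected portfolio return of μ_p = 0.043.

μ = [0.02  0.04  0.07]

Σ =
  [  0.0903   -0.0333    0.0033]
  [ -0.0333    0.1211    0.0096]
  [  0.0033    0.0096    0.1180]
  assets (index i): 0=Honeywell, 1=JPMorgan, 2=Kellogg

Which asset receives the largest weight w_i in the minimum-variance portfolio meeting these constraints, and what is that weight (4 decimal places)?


Honeywell (0.3476)

u=Σ⁻¹μ = [0.3416  0.3804  0.5527]
v=Σ⁻¹𝟙 = [15.1942  11.8742  7.0836]
a=μᵀu=0.060738  b=𝟙ᵀu=1.274704  c=𝟙ᵀv=34.151979  D=ac−b²=0.449463
λ₁=(c·0.043−b)/D = (34.151979·0.043−1.274704)/0.449463 = 0.431250
λ₂=(a−b·0.043)/D = (0.060738−1.274704·0.043)/0.449463 = 0.013185
w* = 0.431250·u + 0.013185·v:
  w_0 = 0.431250·0.3416 + 0.013185·15.1942 = 0.3476  (Honeywell)
  w_1 = 0.431250·0.3804 + 0.013185·11.8742 = 0.3206  (JPMorgan)
  w_2 = 0.431250·0.5527 + 0.013185·7.0836 = 0.3318  (Kellogg)
Σw_i=1.0000  μᵀw=0.0430
σ²=wᵀΣw=λ₁·μ_p+λ₂ = 0.431250·0.043 + 0.013185 = 0.031728 ≈ 0.0317


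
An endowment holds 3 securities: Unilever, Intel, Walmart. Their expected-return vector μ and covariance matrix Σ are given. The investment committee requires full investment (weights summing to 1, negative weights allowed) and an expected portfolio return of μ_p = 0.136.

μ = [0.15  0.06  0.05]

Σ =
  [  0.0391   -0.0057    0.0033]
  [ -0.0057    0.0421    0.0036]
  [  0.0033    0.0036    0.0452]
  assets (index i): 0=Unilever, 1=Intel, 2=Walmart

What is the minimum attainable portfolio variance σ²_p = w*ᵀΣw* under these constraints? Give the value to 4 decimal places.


p=Σ⁻¹μ = [4.0606  1.9188  0.6569]
q=Σ⁻¹𝟙 = [27.8420  25.9815  18.0219]
a=μᵀp=0.757061  b=𝟙ᵀp=6.636283  c=𝟙ᵀq=71.845353  D=ac−b²=10.351084
λ₁=(c·0.136−b)/D = (71.845353·0.136−6.636283)/10.351084 = 0.302836
λ₂=(a−b·0.136)/D = (0.757061−6.636283·0.136)/10.351084 = -0.014054
w* = 0.302836·p + -0.014054·q:
  w_0 = 0.302836·4.0606 + -0.014054·27.8420 = 0.8384  (Unilever)
  w_1 = 0.302836·1.9188 + -0.014054·25.9815 = 0.2159  (Intel)
  w_2 = 0.302836·0.6569 + -0.014054·18.0219 = -0.0543  (Walmart)
Σw_i=1.0000  μᵀw=0.1360
σ²=wᵀΣw=λ₁·μ_p+λ₂ = 0.302836·0.136 + -0.014054 = 0.027132 ≈ 0.0271

0.0271


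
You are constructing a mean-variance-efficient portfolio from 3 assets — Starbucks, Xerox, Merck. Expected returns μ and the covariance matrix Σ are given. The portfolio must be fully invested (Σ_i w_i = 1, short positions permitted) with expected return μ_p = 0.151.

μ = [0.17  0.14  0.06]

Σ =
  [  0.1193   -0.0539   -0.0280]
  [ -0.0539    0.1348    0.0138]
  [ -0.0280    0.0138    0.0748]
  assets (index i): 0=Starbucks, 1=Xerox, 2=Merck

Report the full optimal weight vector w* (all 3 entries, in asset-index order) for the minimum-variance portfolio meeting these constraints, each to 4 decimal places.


0.5298  0.4090  0.0612

g=Σ⁻¹μ = [2.6411  1.9481  1.4314]
h=Σ⁻¹𝟙 = [18.4330  12.9586  17.8783]
a=μᵀg=0.807595  b=𝟙ᵀg=6.020518  c=𝟙ᵀh=49.269933  D=ac−b²=3.543513
λ₁=(c·0.151−b)/D = (49.269933·0.151−6.020518)/3.543513 = 0.400518
λ₂=(a−b·0.151)/D = (0.807595−6.020518·0.151)/3.543513 = -0.028645
w* = 0.400518·g + -0.028645·h:
  w_0 = 0.400518·2.6411 + -0.028645·18.4330 = 0.5298  (Starbucks)
  w_1 = 0.400518·1.9481 + -0.028645·12.9586 = 0.4090  (Xerox)
  w_2 = 0.400518·1.4314 + -0.028645·17.8783 = 0.0612  (Merck)
Σw_i=1.0000  μᵀw=0.1510
σ²=wᵀΣw=λ₁·μ_p+λ₂ = 0.400518·0.151 + -0.028645 = 0.031833 ≈ 0.0318


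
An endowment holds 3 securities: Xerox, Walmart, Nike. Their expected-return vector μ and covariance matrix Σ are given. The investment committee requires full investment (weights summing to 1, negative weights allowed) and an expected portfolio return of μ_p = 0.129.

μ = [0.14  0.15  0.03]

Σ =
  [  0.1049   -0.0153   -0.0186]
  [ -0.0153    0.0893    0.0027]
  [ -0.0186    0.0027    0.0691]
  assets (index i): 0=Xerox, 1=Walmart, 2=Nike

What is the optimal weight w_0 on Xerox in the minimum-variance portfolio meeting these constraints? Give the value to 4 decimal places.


p=Σ⁻¹μ = [1.7679  1.9574  0.8335]
q=Σ⁻¹𝟙 = [14.6256  13.1630  17.8943]
a=μᵀp=0.566126  b=𝟙ᵀp=4.558870  c=𝟙ᵀq=45.682950  D=ac−b²=5.079024
λ₁=(c·0.129−b)/D = (45.682950·0.129−4.558870)/5.079024 = 0.262694
λ₂=(a−b·0.129)/D = (0.566126−4.558870·0.129)/5.079024 = -0.004325
w* = 0.262694·p + -0.004325·q:
  w_0 = 0.262694·1.7679 + -0.004325·14.6256 = 0.4012  (Xerox)
  w_1 = 0.262694·1.9574 + -0.004325·13.1630 = 0.4573  (Walmart)
  w_2 = 0.262694·0.8335 + -0.004325·17.8943 = 0.1416  (Nike)
Σw_i=1.0000  μᵀw=0.1290
σ²=wᵀΣw=λ₁·μ_p+λ₂ = 0.262694·0.129 + -0.004325 = 0.029562 ≈ 0.0296

0.4012


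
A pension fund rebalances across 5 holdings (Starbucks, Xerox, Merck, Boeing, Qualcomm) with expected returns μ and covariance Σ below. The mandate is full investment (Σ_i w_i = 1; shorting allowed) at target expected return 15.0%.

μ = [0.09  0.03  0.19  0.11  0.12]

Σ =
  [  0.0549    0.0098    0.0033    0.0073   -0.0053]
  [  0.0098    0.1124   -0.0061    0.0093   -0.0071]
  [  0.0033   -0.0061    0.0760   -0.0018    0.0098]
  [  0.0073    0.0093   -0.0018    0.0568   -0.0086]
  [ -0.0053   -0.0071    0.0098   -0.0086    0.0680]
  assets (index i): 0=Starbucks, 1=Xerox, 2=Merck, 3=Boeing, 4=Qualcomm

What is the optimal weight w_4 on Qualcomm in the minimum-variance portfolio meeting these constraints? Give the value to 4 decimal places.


g=Σ⁻¹μ = [1.3651  0.2150  2.2713  2.0748  1.8286]
h=Σ⁻¹𝟙 = [15.5086  7.8177  11.2921  17.3085  17.2925]
a=μᵀg=1.008524  b=𝟙ᵀg=7.754839  c=𝟙ᵀh=69.219382  D=ac−b²=9.671877
λ₁=(c·0.150−b)/D = (69.219382·0.150−7.754839)/9.671877 = 0.271723
λ₂=(a−b·0.150)/D = (1.008524−7.754839·0.150)/9.671877 = -0.015995
w* = 0.271723·g + -0.015995·h:
  w_0 = 0.271723·1.3651 + -0.015995·15.5086 = 0.1229  (Starbucks)
  w_1 = 0.271723·0.2150 + -0.015995·7.8177 = -0.0666  (Xerox)
  w_2 = 0.271723·2.2713 + -0.015995·11.2921 = 0.4366  (Merck)
  w_3 = 0.271723·2.0748 + -0.015995·17.3085 = 0.2869  (Boeing)
  w_4 = 0.271723·1.8286 + -0.015995·17.2925 = 0.2203  (Qualcomm)
Σw_i=1.0000  μᵀw=0.1500
σ²=wᵀΣw=λ₁·μ_p+λ₂ = 0.271723·0.150 + -0.015995 = 0.024763 ≈ 0.0248

0.2203


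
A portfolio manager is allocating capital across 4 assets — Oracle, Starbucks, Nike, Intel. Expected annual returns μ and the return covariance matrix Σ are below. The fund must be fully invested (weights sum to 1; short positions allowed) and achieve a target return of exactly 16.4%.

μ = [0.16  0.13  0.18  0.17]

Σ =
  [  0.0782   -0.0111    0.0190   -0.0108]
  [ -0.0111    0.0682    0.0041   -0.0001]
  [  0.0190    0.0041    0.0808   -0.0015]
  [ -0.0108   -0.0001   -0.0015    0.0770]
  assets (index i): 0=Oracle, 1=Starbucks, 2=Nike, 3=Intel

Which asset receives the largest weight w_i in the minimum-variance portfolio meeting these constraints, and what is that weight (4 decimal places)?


Intel (0.3343)

x=Σ⁻¹μ = [2.3180  2.1899  1.6192  2.5673]
y=Σ⁻¹𝟙 = [15.2714  16.6764  8.2232  15.3108]
a=μᵀx=1.383461  b=𝟙ᵀx=8.694373  c=𝟙ᵀy=55.481818  D=ac−b²=1.164797
λ₁=(c·0.164−b)/D = (55.481818·0.164−8.694373)/1.164797 = 0.347396
λ₂=(a−b·0.164)/D = (1.383461−8.694373·0.164)/1.164797 = -0.036415
w* = 0.347396·x + -0.036415·y:
  w_0 = 0.347396·2.3180 + -0.036415·15.2714 = 0.2492  (Oracle)
  w_1 = 0.347396·2.1899 + -0.036415·16.6764 = 0.1535  (Starbucks)
  w_2 = 0.347396·1.6192 + -0.036415·8.2232 = 0.2630  (Nike)
  w_3 = 0.347396·2.5673 + -0.036415·15.3108 = 0.3343  (Intel)
Σw_i=1.0000  μᵀw=0.1640
σ²=wᵀΣw=λ₁·μ_p+λ₂ = 0.347396·0.164 + -0.036415 = 0.020558 ≈ 0.0206


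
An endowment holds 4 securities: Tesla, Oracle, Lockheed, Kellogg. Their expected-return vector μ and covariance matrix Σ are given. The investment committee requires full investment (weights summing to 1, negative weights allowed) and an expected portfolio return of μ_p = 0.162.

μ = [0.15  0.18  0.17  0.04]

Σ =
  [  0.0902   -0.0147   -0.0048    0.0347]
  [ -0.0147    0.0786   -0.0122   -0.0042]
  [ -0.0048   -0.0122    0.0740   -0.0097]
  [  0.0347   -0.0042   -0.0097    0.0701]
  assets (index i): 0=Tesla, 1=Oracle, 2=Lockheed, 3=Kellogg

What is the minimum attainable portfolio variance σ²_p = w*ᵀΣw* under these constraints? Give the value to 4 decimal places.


u=Σ⁻¹μ = [2.3342  3.1897  2.9770  0.0182]
v=Σ⁻¹𝟙 = [10.0656  18.2286  18.8740  12.9866]
a=μᵀu=1.431084  b=𝟙ᵀu=8.519043  c=𝟙ᵀv=60.154859  D=ac−b²=13.512539
λ₁=(c·0.162−b)/D = (60.154859·0.162−8.519043)/13.512539 = 0.090734
λ₂=(a−b·0.162)/D = (1.431084−8.519043·0.162)/13.512539 = 0.003774
w* = 0.090734·u + 0.003774·v:
  w_0 = 0.090734·2.3342 + 0.003774·10.0656 = 0.2498  (Tesla)
  w_1 = 0.090734·3.1897 + 0.003774·18.2286 = 0.3582  (Oracle)
  w_2 = 0.090734·2.9770 + 0.003774·18.8740 = 0.3413  (Lockheed)
  w_3 = 0.090734·0.0182 + 0.003774·12.9866 = 0.0507  (Kellogg)
Σw_i=1.0000  μᵀw=0.1620
σ²=wᵀΣw=λ₁·μ_p+λ₂ = 0.090734·0.162 + 0.003774 = 0.018473 ≈ 0.0185

0.0185


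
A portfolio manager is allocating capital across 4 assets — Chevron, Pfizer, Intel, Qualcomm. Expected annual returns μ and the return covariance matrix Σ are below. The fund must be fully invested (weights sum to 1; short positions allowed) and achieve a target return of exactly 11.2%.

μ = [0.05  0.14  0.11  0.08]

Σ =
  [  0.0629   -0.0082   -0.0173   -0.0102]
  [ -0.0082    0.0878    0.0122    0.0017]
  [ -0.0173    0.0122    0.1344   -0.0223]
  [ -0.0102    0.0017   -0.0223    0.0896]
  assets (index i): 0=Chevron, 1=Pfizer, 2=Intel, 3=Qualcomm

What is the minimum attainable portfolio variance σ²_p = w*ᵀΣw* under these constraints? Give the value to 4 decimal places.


g=Σ⁻¹μ = [1.5091  1.5590  1.0879  1.3058]
h=Σ⁻¹𝟙 = [23.4518  11.5665  12.1702  16.6400]
a=μᵀg=0.517850  b=𝟙ᵀg=5.461822  c=𝟙ᵀh=63.828478  D=ac−b²=3.222069
λ₁=(c·0.112−b)/D = (63.828478·0.112−5.461822)/3.222069 = 0.523567
λ₂=(a−b·0.112)/D = (0.517850−5.461822·0.112)/3.222069 = -0.029135
w* = 0.523567·g + -0.029135·h:
  w_0 = 0.523567·1.5091 + -0.029135·23.4518 = 0.1069  (Chevron)
  w_1 = 0.523567·1.5590 + -0.029135·11.5665 = 0.4793  (Pfizer)
  w_2 = 0.523567·1.0879 + -0.029135·12.1702 = 0.2150  (Intel)
  w_3 = 0.523567·1.3058 + -0.029135·16.6400 = 0.1989  (Qualcomm)
Σw_i=1.0000  μᵀw=0.1120
σ²=wᵀΣw=λ₁·μ_p+λ₂ = 0.523567·0.112 + -0.029135 = 0.029505 ≈ 0.0295

0.0295


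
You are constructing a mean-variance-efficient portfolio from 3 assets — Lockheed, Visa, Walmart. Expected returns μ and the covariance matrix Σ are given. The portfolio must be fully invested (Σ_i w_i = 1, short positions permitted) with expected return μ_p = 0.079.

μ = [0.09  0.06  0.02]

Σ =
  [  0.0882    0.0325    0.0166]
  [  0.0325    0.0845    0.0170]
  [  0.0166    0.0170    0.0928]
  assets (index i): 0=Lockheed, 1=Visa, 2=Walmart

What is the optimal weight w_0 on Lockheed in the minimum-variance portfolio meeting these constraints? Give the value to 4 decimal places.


0.6706

x=Σ⁻¹μ = [0.8855  0.3717  -0.0110]
y=Σ⁻¹𝟙 = [7.0468  7.4856  8.1441]
a=μᵀx=0.101778  b=𝟙ᵀx=1.246227  c=𝟙ᵀy=22.676421  D=ac−b²=0.754877
λ₁=(c·0.079−b)/D = (22.676421·0.079−1.246227)/0.754877 = 0.722250
λ₂=(a−b·0.079)/D = (0.101778−1.246227·0.079)/0.754877 = 0.004406
w* = 0.722250·x + 0.004406·y:
  w_0 = 0.722250·0.8855 + 0.004406·7.0468 = 0.6706  (Lockheed)
  w_1 = 0.722250·0.3717 + 0.004406·7.4856 = 0.3014  (Visa)
  w_2 = 0.722250·-0.0110 + 0.004406·8.1441 = 0.0280  (Walmart)
Σw_i=1.0000  μᵀw=0.0790
σ²=wᵀΣw=λ₁·μ_p+λ₂ = 0.722250·0.079 + 0.004406 = 0.061464 ≈ 0.0615


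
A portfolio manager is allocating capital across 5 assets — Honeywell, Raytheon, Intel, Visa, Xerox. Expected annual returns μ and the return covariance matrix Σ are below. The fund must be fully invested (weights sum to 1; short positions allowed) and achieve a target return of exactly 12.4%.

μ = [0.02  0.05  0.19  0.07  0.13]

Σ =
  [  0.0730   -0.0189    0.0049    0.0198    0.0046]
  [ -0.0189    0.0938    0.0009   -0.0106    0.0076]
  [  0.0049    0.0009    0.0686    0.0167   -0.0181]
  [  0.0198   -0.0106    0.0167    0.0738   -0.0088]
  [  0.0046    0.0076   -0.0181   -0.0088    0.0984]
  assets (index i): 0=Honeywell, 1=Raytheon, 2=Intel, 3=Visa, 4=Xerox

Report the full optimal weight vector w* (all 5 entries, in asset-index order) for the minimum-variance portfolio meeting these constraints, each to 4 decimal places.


0.0913  0.1385  0.3811  0.1289  0.2602

p=Σ⁻¹μ = [-0.1074  0.3875  3.1459  0.5505  1.9241]
q=Σ⁻¹𝟙 = [12.6239  13.2536  14.1816  10.2980  12.0784]
a=μᵀp=0.903629  b=𝟙ᵀp=5.900709  c=𝟙ᵀq=62.435473  D=ac−b²=21.600173
λ₁=(c·0.124−b)/D = (62.435473·0.124−5.900709)/21.600173 = 0.085244
λ₂=(a−b·0.124)/D = (0.903629−5.900709·0.124)/21.600173 = 0.007960
w* = 0.085244·p + 0.007960·q:
  w_0 = 0.085244·-0.1074 + 0.007960·12.6239 = 0.0913  (Honeywell)
  w_1 = 0.085244·0.3875 + 0.007960·13.2536 = 0.1385  (Raytheon)
  w_2 = 0.085244·3.1459 + 0.007960·14.1816 = 0.3811  (Intel)
  w_3 = 0.085244·0.5505 + 0.007960·10.2980 = 0.1289  (Visa)
  w_4 = 0.085244·1.9241 + 0.007960·12.0784 = 0.2602  (Xerox)
Σw_i=1.0000  μᵀw=0.1240
σ²=wᵀΣw=λ₁·μ_p+λ₂ = 0.085244·0.124 + 0.007960 = 0.018530 ≈ 0.0185


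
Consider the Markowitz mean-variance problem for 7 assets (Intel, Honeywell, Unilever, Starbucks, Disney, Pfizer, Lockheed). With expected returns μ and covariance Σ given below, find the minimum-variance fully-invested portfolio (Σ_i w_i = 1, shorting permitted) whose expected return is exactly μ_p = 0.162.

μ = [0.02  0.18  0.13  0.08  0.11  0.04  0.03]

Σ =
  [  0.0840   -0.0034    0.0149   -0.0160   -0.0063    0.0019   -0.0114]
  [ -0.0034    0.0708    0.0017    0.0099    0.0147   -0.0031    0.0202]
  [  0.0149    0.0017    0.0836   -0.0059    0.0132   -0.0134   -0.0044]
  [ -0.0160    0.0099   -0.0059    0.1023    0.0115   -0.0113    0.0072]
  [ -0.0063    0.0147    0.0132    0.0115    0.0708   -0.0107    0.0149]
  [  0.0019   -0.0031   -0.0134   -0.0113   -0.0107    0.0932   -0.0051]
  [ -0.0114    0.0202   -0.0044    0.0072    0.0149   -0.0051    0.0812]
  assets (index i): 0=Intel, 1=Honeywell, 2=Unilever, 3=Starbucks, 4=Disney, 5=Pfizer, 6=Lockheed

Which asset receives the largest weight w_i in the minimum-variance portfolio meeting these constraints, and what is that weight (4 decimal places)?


Honeywell (0.5519)

g=Σ⁻¹μ = [0.2066  2.3529  1.5083  0.6920  0.8818  0.8903  -0.2724]
h=Σ⁻¹𝟙 = [14.2823  8.4326  11.6241  11.7223  9.5976  15.5167  11.0266]
a=μᵀg=0.803542  b=𝟙ᵀg=6.259630  c=𝟙ᵀh=82.202170  D=ac−b²=26.869916
λ₁=(c·0.162−b)/D = (82.202170·0.162−6.259630)/26.869916 = 0.262640
λ₂=(a−b·0.162)/D = (0.803542−6.259630·0.162)/26.869916 = -0.007835
w* = 0.262640·g + -0.007835·h:
  w_0 = 0.262640·0.2066 + -0.007835·14.2823 = -0.0576  (Intel)
  w_1 = 0.262640·2.3529 + -0.007835·8.4326 = 0.5519  (Honeywell)
  w_2 = 0.262640·1.5083 + -0.007835·11.6241 = 0.3051  (Unilever)
  w_3 = 0.262640·0.6920 + -0.007835·11.7223 = 0.0899  (Starbucks)
  w_4 = 0.262640·0.8818 + -0.007835·9.5976 = 0.1564  (Disney)
  w_5 = 0.262640·0.8903 + -0.007835·15.5167 = 0.1123  (Pfizer)
  w_6 = 0.262640·-0.2724 + -0.007835·11.0266 = -0.1579  (Lockheed)
Σw_i=1.0000  μᵀw=0.1620
σ²=wᵀΣw=λ₁·μ_p+λ₂ = 0.262640·0.162 + -0.007835 = 0.034713 ≈ 0.0347
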